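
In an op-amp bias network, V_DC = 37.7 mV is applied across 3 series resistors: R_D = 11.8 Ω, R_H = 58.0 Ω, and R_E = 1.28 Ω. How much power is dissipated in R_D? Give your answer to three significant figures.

Series current I = V_DC/ΣR = 37.7/71.08 = 0.5304 mA.
P(R_D) = I²·R_D = (0.5304)² × 11.8 = 3.319 µW.

P ≈ 3.32 µW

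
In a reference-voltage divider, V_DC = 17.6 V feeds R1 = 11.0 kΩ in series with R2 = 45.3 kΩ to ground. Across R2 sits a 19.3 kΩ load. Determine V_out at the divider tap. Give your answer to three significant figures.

The load sits in parallel with R2, giving an effective lower resistance R2' = R2·R_L/(R2+R_L) = 13.53 kΩ.
Then V_out = V_DC · R2'/(R1 + R2') = 17.6 × 13.53/24.53 = 9.709 V.
(Unloaded it would be 14.2 V; the load pulls it down.)

V_out ≈ 9.71 V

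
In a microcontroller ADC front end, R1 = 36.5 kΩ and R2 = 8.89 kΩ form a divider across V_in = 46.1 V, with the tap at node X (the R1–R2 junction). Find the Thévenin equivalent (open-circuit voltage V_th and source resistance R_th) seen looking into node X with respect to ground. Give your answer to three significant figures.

Open-circuit (no load on X): V_th = V_in · R2/(R1 + R2) = 46.1 × 8.89/(36.50 + 8.89) = 9.029 V.
Looking into X with the source shorted: R_th = R1·R2/(R1+R2) = 36.50 × 8.89/45.39 = 7.149 kΩ.

V_th ≈ 9.03 V, R_th ≈ 7.15 kΩ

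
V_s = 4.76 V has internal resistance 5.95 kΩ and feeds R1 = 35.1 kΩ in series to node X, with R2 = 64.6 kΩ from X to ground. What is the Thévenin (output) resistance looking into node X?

R_th ≈ 25.1 kΩ

R1' = 5.95 + 35.1 = 41.05 kΩ (source resistance + R1).
Zeroing V_s shorts the top of R1' to ground, so R_th = R1' ‖ R2 = 25.10 kΩ.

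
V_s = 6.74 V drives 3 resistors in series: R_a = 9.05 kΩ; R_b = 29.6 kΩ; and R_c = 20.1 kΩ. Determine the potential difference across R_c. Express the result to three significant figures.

ΣR = 9.05 + 29.6 + 20.1 = 58.75 kΩ.
Voltage divider: V = V_s · (20.10 / 58.75) = 6.74 × 0.3421 = 2.306 V.

V ≈ 2.31 V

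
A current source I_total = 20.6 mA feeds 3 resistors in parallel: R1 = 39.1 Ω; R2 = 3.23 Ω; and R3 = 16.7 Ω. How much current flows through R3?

Total conductance ΣG = 1/39.1 + 1/3.23 + 1/16.7 = 0.3951 (units of 1/Ω).
R3 takes the fraction G_k/ΣG = 0.05988/0.3951 = 0.1516, so I = 20.6 × 0.1516 = 3.122 mA.

I ≈ 3.12 mA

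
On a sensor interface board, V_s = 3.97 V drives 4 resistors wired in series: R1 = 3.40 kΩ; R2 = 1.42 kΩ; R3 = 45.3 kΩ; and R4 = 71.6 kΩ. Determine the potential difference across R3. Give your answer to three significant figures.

V ≈ 1.48 V

Series total: ΣR = 3.40 + 1.42 + 45.3 + 71.6 = 121.7 kΩ.
By the voltage-divider rule, V = 3.97 × 45.30/121.7 = 1.477 V.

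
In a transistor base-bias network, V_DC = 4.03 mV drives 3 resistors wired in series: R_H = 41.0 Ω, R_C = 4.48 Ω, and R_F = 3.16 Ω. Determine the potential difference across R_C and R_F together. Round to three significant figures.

ΣR = 41.0 + 4.48 + 3.16 = 48.64 Ω.
R_{R_C..R_F} = 4.48 + 3.16 = 7.640 Ω.
Voltage divider: V = V_DC · (7.640 / 48.64) = 4.03 × 0.1571 = 0.6330 mV.

V ≈ 0.633 mV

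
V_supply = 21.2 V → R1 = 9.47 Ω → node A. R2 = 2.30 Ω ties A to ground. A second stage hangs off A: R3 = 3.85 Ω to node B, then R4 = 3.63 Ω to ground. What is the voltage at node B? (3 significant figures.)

Looking into the second stage from A: R3 + R4 = 7.480 Ω appears in parallel with R2.
R2 ‖ (R3+R4) = 1.759 Ω.
So V_A = 21.2 × 0.1567 = 3.321 V.
Stage 2 is unloaded, so V_B = V_A · R4/(R3+R4) = 3.321 × 3.63/7.480 = 1.612 V.

V_B ≈ 1.61 V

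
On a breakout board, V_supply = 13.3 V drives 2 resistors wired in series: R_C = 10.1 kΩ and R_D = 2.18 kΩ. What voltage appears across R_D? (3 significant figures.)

Series total: ΣR = 10.1 + 2.18 = 12.28 kΩ.
Voltage divider: V = V_supply · (2.180 / 12.28) = 13.3 × 0.1775 = 2.361 V.

V ≈ 2.36 V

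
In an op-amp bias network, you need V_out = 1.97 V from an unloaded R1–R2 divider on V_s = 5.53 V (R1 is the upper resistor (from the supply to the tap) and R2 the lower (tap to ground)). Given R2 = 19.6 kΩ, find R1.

V_out/V_s = R2/(R1+R2) = 0.3562.
So R1 = R2 · (V_s/V_out − 1) = 19.6 × (5.53/1.97 − 1) = 19.6 × 1.807 = 35.42 kΩ.

R1 ≈ 35.4 kΩ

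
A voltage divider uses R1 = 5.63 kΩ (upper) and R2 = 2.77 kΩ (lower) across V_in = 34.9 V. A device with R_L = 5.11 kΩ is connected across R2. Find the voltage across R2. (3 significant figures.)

R2 ‖ R_L = (2.77 × 5.11)/(2.77 + 5.11) = 1.796 kΩ.
Now apply the divider: V_out = 34.9 × 0.2419 = 8.442 V.

V_out ≈ 8.44 V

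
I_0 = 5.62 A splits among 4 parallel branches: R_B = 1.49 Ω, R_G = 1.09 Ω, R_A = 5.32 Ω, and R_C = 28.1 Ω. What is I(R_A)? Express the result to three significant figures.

Total conductance ΣG = 1/1.49 + 1/1.09 + 1/5.32 + 1/28.1 = 1.812 (units of 1/Ω).
By the current-divider rule, I = I_0 · G_k/ΣG = 5.62 × 0.1037 = 0.5830 A.

I ≈ 0.583 A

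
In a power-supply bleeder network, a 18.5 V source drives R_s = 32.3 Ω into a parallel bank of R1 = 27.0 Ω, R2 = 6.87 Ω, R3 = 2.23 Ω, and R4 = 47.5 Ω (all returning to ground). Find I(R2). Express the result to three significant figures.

Equivalent of the parallel group: R_p = 1.534 Ω.
V_A = 18.5 × 1.534/33.83 = 0.8385 V.
Branch current I = V_A/R2 = 0.8385/6.87 = 0.1221 A.
(Equivalently: I_total = 0.5468 A, then current-divider fraction G_k/ΣG = 0.2232.)

I ≈ 0.122 A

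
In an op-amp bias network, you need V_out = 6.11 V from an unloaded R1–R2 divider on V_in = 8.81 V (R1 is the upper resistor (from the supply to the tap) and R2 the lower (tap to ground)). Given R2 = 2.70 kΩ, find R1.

Required fraction k = V_out/V_in = 0.6935.
R1 = R2·(1/k − 1) = 2.70 × 0.4419 = 1.193 kΩ.

R1 ≈ 1.19 kΩ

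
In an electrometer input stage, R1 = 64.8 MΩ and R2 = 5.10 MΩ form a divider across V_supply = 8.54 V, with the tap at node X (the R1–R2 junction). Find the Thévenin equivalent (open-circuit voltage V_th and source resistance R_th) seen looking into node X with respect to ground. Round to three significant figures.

Open-circuit (no load on X): V_th = V_supply · R2/(R1 + R2) = 8.54 × 5.10/(64.80 + 5.10) = 0.6231 V.
Zeroing V_supply shorts the top of R1 to ground, so R_th = R1 ‖ R2 = 4.728 MΩ.

V_th ≈ 0.623 V, R_th ≈ 4.73 MΩ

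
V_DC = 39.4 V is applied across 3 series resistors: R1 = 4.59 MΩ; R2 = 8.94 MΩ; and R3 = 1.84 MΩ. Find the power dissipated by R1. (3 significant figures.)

P ≈ 30.2 µW

The common current is I = 39.4/15.37 = 2.563 µA.
P(R1) = I²·R1 = (2.563)² × 4.59 = 30.16 µW.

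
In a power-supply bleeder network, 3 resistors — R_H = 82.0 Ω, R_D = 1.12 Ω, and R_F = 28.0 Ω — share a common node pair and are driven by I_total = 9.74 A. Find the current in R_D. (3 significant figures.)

Total conductance ΣG = 1/82.0 + 1/1.12 + 1/28.0 = 0.9408 (units of 1/Ω).
By the current-divider rule, I = I_total · G_k/ΣG = 9.74 × 0.9491 = 9.244 A.

I ≈ 9.24 A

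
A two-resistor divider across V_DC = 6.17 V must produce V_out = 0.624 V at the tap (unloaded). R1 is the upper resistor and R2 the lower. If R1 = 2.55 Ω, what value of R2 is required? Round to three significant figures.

The divider ratio is R2/(R1+R2) = 0.624/6.17 = 0.1011.
So R2 = R1 · V_out/(V_DC − V_out) = 2.55 × 0.624/(6.17 − 0.624) = 2.55 × 0.1125 = 0.2869 Ω.

R2 ≈ 0.287 Ω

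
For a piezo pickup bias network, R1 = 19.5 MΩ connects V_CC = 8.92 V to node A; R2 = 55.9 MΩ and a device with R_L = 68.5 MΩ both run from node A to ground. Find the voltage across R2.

R2 ‖ R_L = (55.9 × 68.5)/(55.9 + 68.5) = 30.78 MΩ.
Voltage divider with the loaded lower leg: V_out = 8.92 × 30.78/(19.5 + 30.78) = 8.92 × 0.6122 = 5.461 V.

V_out ≈ 5.46 V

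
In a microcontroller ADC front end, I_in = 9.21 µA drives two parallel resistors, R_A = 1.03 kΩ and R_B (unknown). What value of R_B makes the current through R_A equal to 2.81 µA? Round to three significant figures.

The fraction through R_A equals R_B/(R_A+R_B).
2.81/9.21 = R_B/(R_A + R_B) → R_B = R_A · (0.3051)/(1 − 0.3051) = 1.03 × 0.4391 = 0.4522 kΩ.

R_B ≈ 0.452 kΩ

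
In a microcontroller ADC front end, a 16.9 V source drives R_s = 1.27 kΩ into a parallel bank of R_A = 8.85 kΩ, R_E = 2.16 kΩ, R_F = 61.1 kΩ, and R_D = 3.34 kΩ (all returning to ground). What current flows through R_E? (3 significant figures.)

Combine the parallel branches: R_p = (1/8.85 + 1/2.16 + 1/61.1 + 1/3.34)⁻¹ = 1.121 kΩ.
V_A by voltage divider: V_A = 16.9 × 1.121/(1.27 + 1.121) = 7.925 V.
I(R_E) = V_A / R_E = 7.925/2.16 = 3.669 mA.

I ≈ 3.67 mA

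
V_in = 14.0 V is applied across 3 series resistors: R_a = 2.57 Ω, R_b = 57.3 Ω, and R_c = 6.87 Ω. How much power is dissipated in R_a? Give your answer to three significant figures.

The common current is I = 14.0/66.74 = 0.2098 A.
V(R_a) = I·R = 0.5391 V; P = V·I = 0.5391 × 0.2098 = 0.1131 W.

P ≈ 0.113 W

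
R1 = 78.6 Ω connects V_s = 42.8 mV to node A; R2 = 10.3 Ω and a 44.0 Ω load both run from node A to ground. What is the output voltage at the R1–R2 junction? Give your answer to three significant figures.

V_out ≈ 4.11 mV

R2 ‖ R_L = (10.3 × 44.0)/(10.3 + 44.0) = 8.346 Ω.
Now apply the divider: V_out = 42.8 × 0.09599 = 4.108 mV.
(Unloaded it would be 4.96 mV; the load pulls it down.)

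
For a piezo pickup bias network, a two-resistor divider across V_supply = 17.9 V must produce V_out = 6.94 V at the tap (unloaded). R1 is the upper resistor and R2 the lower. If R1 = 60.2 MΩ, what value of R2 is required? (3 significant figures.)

Required fraction k = V_out/V_supply = 0.3877.
R2 = R1 · 0.3877/(1 − 0.3877) = 38.12 MΩ.

R2 ≈ 38.1 MΩ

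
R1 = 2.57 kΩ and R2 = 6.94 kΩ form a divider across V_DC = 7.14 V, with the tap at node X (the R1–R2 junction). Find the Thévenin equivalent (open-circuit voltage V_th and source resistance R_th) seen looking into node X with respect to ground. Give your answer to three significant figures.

With X open, the divider is unloaded: V_th = 7.14 × 6.94/9.510 = 5.210 V.
Looking into X with the source shorted: R_th = R1·R2/(R1+R2) = 2.570 × 6.94/9.510 = 1.875 kΩ.

V_th ≈ 5.21 V, R_th ≈ 1.88 kΩ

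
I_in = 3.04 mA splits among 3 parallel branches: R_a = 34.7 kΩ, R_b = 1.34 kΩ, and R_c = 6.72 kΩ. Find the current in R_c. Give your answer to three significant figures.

I ≈ 0.490 mA

ΣG = 1/34.7 + 1/1.34 + 1/6.72 = 0.9239.
By the current-divider rule, I = I_in · G_k/ΣG = 3.04 × 0.1611 = 0.4896 mA.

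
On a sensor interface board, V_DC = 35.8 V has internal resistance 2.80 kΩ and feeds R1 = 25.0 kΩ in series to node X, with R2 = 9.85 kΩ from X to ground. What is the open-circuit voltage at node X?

V_th ≈ 9.37 V

R1' = 2.80 + 25.0 = 27.80 kΩ (source resistance + R1).
Open-circuit (no load on X): V_th = V_DC · R2/(R1' + R2) = 35.8 × 9.85/(27.80 + 9.85) = 9.366 V.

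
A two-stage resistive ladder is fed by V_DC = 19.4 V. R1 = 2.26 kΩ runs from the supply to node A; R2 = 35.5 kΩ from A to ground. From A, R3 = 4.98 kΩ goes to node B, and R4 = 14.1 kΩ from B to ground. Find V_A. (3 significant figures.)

Node A sees R2 in parallel with the series input of stage 2, R3 + R4 = 19.08 kΩ.
R2 ‖ (R3+R4) = 12.41 kΩ.
So V_A = 19.4 × 0.8459 = 16.41 V.

V_A ≈ 16.4 V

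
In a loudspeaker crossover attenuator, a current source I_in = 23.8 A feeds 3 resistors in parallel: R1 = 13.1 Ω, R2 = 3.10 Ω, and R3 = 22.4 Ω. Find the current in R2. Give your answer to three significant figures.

I ≈ 17.3 A

Total conductance ΣG = 1/13.1 + 1/3.10 + 1/22.4 = 0.4436 (units of 1/Ω).
By the current-divider rule, I = I_in · G_k/ΣG = 23.8 × 0.7273 = 17.31 A.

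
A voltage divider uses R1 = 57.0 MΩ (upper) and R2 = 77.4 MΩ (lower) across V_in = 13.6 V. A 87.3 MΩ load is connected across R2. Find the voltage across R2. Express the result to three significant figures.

The load sits in parallel with R2, giving an effective lower resistance R2' = R2·R_L/(R2+R_L) = 41.03 MΩ.
Then V_out = V_in · R2'/(R1 + R2') = 13.6 × 41.03/98.03 = 5.692 V.

V_out ≈ 5.69 V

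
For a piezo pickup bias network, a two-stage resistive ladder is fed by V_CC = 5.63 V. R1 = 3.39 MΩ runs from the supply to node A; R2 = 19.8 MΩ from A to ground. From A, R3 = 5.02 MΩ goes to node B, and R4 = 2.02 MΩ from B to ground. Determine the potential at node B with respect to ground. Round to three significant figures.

V_B ≈ 0.977 V

Looking into the second stage from A: R3 + R4 = 7.040 MΩ appears in parallel with R2.
R2 ‖ (R3+R4) = 5.193 MΩ.
So V_A = 5.63 × 0.6051 = 3.406 V.
V_B = V_A × 0.2869 = 0.9774 V.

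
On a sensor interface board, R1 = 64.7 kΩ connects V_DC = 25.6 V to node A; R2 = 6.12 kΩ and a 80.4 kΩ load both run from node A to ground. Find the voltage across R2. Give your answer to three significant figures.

The load sits in parallel with R2, giving an effective lower resistance R2' = R2·R_L/(R2+R_L) = 5.687 kΩ.
Then V_out = V_DC · R2'/(R1 + R2') = 25.6 × 5.687/70.39 = 2.068 V.

V_out ≈ 2.07 V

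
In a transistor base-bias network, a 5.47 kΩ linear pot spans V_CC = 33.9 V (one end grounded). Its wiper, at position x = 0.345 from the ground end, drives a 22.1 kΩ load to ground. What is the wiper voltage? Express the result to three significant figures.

The pot divides into 3.583 kΩ above the wiper and 1.887 kΩ below.
(x·R_p) ‖ R_L = 1.739 kΩ.
V_out = 33.9 × 1.739/(3.583 + 1.739) = 11.08 V.

V_out ≈ 11.1 V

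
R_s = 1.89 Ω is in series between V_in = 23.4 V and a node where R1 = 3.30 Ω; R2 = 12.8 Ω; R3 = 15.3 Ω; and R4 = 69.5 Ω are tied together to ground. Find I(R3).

Equivalent of the parallel group: R_p = 2.170 Ω.
V_A = 23.4 × 2.170/4.060 = 12.51 V.
Branch current I = V_A/R3 = 12.51/15.3 = 0.8174 A.

I ≈ 0.817 A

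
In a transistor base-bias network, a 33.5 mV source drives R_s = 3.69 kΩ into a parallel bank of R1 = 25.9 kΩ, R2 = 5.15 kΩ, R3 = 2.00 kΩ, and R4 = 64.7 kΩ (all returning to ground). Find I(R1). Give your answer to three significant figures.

I ≈ 0.344 µA

Parallel bank: R_p = 1/(1/25.9 + 1/5.15 + 1/2.00 + 1/64.7) = 1.336 kΩ.
V_A by voltage divider: V_A = 33.5 × 1.336/(3.69 + 1.336) = 8.907 mV.
Branch current I = V_A/R1 = 8.907/25.9 = 0.3439 µA.
(Check via current divider: I_total = 6.665 µA; share G_k/ΣG = 0.05160 → same result.)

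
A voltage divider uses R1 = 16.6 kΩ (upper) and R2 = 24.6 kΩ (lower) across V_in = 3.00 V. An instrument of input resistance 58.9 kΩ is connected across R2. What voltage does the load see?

V_out ≈ 1.53 V

First combine the lower leg with the load: R2 ‖ R_L = 17.35 kΩ.
Voltage divider with the loaded lower leg: V_out = 3.00 × 17.35/(16.6 + 17.35) = 3.00 × 0.5111 = 1.533 V.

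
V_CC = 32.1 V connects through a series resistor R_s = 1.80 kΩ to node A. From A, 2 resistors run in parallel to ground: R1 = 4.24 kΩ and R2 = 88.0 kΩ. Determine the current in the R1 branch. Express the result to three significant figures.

I ≈ 5.24 mA

Equivalent of the parallel group: R_p = 4.045 kΩ.
V_A by voltage divider: V_A = 32.1 × 4.045/(1.80 + 4.045) = 22.21 V.
I(R1) = V_A / R1 = 22.21/4.24 = 5.239 mA.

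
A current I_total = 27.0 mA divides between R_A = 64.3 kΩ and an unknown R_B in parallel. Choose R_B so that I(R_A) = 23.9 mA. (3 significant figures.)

R_B ≈ 496 kΩ

The fraction through R_A equals R_B/(R_A+R_B).
23.9/27.0 = R_B/(R_A + R_B) → R_B = R_A · (0.8852)/(1 − 0.8852) = 64.3 × 7.710 = 495.7 kΩ.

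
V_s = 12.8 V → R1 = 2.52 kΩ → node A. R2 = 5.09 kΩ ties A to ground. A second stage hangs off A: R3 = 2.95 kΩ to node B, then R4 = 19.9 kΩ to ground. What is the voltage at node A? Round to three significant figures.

Looking into the second stage from A: R3 + R4 = 22.85 kΩ appears in parallel with R2.
R2 ‖ (R3+R4) = 4.163 kΩ.
First divider: V_A = V_s · 4.163/(2.52 + 4.163) = 7.973 V.

V_A ≈ 7.97 V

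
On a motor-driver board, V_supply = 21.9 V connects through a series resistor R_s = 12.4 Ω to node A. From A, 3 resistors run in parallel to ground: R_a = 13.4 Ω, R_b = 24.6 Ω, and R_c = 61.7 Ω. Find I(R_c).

I ≈ 0.135 A

Parallel bank: R_p = 1/(1/13.4 + 1/24.6 + 1/61.7) = 7.605 Ω.
V_A = 21.9 × 7.605/20.01 = 8.326 V.
Branch current I = V_A/R_c = 8.326/61.7 = 0.1349 A.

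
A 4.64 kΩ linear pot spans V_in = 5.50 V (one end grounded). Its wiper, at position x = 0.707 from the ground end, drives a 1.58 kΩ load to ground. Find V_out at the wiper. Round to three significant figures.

The pot divides into 1.360 kΩ above the wiper and 3.280 kΩ below.
(x·R_p) ‖ R_L = 1.066 kΩ.
V_out = 5.50 × 1.066/(1.360 + 1.066) = 2.418 V.

V_out ≈ 2.42 V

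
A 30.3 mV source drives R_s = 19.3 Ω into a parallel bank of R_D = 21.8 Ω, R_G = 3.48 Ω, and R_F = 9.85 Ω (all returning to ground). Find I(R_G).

Parallel bank: R_p = 1/(1/21.8 + 1/3.48 + 1/9.85) = 2.300 Ω.
V_A = 30.3 × 2.300/21.60 = 3.227 mV.
I(R_G) = V_A / R_G = 3.227/3.48 = 0.9272 mA.

I ≈ 0.927 mA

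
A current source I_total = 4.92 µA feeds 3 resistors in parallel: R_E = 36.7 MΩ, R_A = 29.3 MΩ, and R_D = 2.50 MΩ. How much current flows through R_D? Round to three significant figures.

I ≈ 4.27 µA

Conductances: ΣG = 1/36.7 + 1/29.3 + 1/2.50 = 0.4614 (1/MΩ).
By the current-divider rule, I = I_total · G_k/ΣG = 4.92 × 0.8670 = 4.265 µA.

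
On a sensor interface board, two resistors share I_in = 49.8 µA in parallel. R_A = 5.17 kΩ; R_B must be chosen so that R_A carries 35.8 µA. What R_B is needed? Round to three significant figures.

R_B ≈ 13.2 kΩ

Two-branch current divider: I_A = I_in · R_B/(R_A + R_B).
35.8/49.8 = R_B/(R_A + R_B) → R_B = R_A · (0.7189)/(1 − 0.7189) = 5.17 × 2.557 = 13.22 kΩ.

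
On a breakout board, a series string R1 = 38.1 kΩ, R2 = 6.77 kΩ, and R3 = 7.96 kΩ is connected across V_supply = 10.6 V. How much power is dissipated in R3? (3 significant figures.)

P ≈ 0.320 mW

ΣR = 52.83 kΩ → I = 10.6/52.83 = 0.2006 mA.
V(R3) = I·R = 1.597 V; P = V·I = 1.597 × 0.2006 = 0.3205 mW.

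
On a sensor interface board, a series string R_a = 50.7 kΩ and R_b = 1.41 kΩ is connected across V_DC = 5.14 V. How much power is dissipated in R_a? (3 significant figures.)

The common current is I = 5.14/52.11 = 0.09864 mA.
V(R_a) = I·R = 5.001 V; P = V·I = 5.001 × 0.09864 = 0.4933 mW.

P ≈ 0.493 mW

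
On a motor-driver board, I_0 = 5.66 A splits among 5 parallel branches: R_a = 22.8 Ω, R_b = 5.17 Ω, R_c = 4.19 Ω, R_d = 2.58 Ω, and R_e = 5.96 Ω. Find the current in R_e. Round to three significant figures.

Conductances: ΣG = 1/22.8 + 1/5.17 + 1/4.19 + 1/2.58 + 1/5.96 = 1.031 (1/Ω).
R_e takes the fraction G_k/ΣG = 0.1678/1.031 = 0.1627, so I = 5.66 × 0.1627 = 0.9208 A.

I ≈ 0.921 A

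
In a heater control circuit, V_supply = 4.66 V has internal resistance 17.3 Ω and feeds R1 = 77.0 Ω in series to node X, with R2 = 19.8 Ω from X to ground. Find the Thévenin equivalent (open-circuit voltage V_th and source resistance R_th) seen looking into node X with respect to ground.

R1' = 17.3 + 77.0 = 94.30 Ω (source resistance + R1).
Open-circuit (no load on X): V_th = V_supply · R2/(R1' + R2) = 4.66 × 19.8/(94.30 + 19.8) = 0.8087 V.
Zeroing V_supply shorts the top of R1' to ground, so R_th = R1' ‖ R2 = 16.36 Ω.

V_th ≈ 0.809 V, R_th ≈ 16.4 Ω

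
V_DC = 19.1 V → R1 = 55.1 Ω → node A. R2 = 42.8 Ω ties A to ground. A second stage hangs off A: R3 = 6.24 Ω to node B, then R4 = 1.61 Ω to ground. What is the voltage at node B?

V_B ≈ 0.421 V

Node A sees R2 in parallel with the series input of stage 2, R3 + R4 = 7.850 Ω.
Effective lower resistance at A: R2 ‖ 7.850 = 6.633 Ω.
So V_A = 19.1 × 0.1075 = 2.052 V.
Stage 2 is unloaded, so V_B = V_A · R4/(R3+R4) = 2.052 × 1.61/7.850 = 0.4209 V.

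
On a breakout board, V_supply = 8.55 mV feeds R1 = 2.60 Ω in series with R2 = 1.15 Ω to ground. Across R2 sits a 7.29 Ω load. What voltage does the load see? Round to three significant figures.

R2 ‖ R_L = (1.15 × 7.29)/(1.15 + 7.29) = 0.9933 Ω.
Voltage divider with the loaded lower leg: V_out = 8.55 × 0.9933/(2.60 + 0.9933) = 8.55 × 0.2764 = 2.363 mV.
(Unloaded it would be 2.62 mV; the load pulls it down.)

V_out ≈ 2.36 mV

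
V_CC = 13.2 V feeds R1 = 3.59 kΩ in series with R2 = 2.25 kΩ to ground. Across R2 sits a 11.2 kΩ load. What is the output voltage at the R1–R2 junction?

V_out ≈ 4.53 V

First combine the lower leg with the load: R2 ‖ R_L = 1.874 kΩ.
Now apply the divider: V_out = 13.2 × 0.3429 = 4.527 V.
(Unloaded it would be 5.09 V; the load pulls it down.)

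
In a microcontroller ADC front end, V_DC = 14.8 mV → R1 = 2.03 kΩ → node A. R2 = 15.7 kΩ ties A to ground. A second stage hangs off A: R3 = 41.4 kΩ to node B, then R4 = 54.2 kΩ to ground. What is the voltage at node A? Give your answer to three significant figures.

The second stage (R3 + R4 = 95.60 kΩ) loads node A in parallel with R2.
Effective lower resistance at A: R2 ‖ 95.60 = 13.49 kΩ.
First divider: V_A = V_DC · 13.49/(2.03 + 13.49) = 12.86 mV.

V_A ≈ 12.9 mV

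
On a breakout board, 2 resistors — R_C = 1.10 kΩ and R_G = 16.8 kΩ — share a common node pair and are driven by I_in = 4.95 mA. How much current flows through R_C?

With just two branches, the current splits inversely with resistance.
So I = 4.95 × 16.8/17.90 = 4.646 mA.

I ≈ 4.65 mA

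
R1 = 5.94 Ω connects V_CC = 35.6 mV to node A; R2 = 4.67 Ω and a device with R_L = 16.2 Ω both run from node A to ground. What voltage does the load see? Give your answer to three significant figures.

R2 ‖ R_L = (4.67 × 16.2)/(4.67 + 16.2) = 3.625 Ω.
Now apply the divider: V_out = 35.6 × 0.3790 = 13.49 mV.
(Unloaded it would be 15.7 mV; the load pulls it down.)

V_out ≈ 13.5 mV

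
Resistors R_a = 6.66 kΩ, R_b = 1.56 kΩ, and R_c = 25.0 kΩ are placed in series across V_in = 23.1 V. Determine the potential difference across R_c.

V ≈ 17.4 V

ΣR = 6.66 + 1.56 + 25.0 = 33.22 kΩ.
Voltage divider: V = V_in · (25.00 / 33.22) = 23.1 × 0.7526 = 17.38 V.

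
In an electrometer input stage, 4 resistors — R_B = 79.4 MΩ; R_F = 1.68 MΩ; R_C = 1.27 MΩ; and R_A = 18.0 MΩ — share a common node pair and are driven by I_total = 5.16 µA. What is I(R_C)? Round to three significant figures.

Conductances: ΣG = 1/79.4 + 1/1.68 + 1/1.27 + 1/18.0 = 1.451 (1/MΩ).
Current divider: I(R_C) = I_total · G_k/ΣG = 5.16 × (0.7874/1.451) = 5.16 × 0.5427 = 2.801 µA.

I ≈ 2.80 µA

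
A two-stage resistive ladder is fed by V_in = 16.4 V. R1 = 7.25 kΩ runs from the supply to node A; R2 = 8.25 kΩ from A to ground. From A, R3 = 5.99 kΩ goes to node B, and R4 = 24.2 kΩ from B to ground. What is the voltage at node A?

V_A ≈ 7.74 V

Looking into the second stage from A: R3 + R4 = 30.19 kΩ appears in parallel with R2.
Effective lower resistance at A: R2 ‖ 30.19 = 6.479 kΩ.
V_A = 16.4 × 6.479/(7.25 + 6.479) = 7.740 V.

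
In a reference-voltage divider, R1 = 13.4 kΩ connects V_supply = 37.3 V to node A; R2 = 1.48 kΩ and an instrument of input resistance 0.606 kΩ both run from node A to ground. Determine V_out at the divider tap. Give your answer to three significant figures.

The load sits in parallel with R2, giving an effective lower resistance R2' = R2·R_L/(R2+R_L) = 0.4300 kΩ.
Then V_out = V_supply · R2'/(R1 + R2') = 37.3 × 0.4300/13.83 = 1.160 V.

V_out ≈ 1.16 V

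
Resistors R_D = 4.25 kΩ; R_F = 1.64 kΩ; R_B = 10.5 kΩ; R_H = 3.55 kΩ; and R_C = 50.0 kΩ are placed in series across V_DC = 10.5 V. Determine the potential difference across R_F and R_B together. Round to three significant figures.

V ≈ 1.82 V

ΣR = 4.25 + 1.64 + 10.5 + 3.55 + 50.0 = 69.94 kΩ.
R_{R_F..R_B} = 1.64 + 10.5 = 12.14 kΩ.
Voltage divider: V = V_DC · (12.14 / 69.94) = 10.5 × 0.1736 = 1.823 V.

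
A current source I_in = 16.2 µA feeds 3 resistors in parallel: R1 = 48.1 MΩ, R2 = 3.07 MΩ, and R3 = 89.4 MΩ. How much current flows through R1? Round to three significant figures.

I ≈ 0.942 µA

ΣG = 1/48.1 + 1/3.07 + 1/89.4 = 0.3577.
R1 takes the fraction G_k/ΣG = 0.02079/0.3577 = 0.05812, so I = 16.2 × 0.05812 = 0.9415 µA.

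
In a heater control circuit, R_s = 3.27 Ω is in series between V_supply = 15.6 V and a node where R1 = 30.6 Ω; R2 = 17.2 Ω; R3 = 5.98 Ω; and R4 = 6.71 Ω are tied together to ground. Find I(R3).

I ≈ 1.12 A

Combine the parallel branches: R_p = (1/30.6 + 1/17.2 + 1/5.98 + 1/6.71)⁻¹ = 2.457 Ω.
Node voltage V_A = V_supply · R_p/(R_s + R_p) = 15.6 × 0.4290 = 6.692 V.
I(R3) = V_A / R3 = 6.692/5.98 = 1.119 A.
(Check via current divider: I_total = 2.724 A; share G_k/ΣG = 0.4108 → same result.)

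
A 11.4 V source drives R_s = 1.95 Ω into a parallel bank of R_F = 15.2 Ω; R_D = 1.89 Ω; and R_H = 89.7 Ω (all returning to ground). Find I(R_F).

Parallel bank: R_p = 1/(1/15.2 + 1/1.89 + 1/89.7) = 1.650 Ω.
V_A by voltage divider: V_A = 11.4 × 1.650/(1.95 + 1.650) = 5.225 V.
I(R_F) = V_A / R_F = 5.225/15.2 = 0.3438 A.

I ≈ 0.344 A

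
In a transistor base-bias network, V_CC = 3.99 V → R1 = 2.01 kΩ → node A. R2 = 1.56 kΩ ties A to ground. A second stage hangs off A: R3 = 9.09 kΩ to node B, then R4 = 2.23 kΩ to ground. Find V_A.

Looking into the second stage from A: R3 + R4 = 11.32 kΩ appears in parallel with R2.
Effective lower resistance at A: R2 ‖ 11.32 = 1.371 kΩ.
First divider: V_A = V_CC · 1.371/(2.01 + 1.371) = 1.618 V.

V_A ≈ 1.62 V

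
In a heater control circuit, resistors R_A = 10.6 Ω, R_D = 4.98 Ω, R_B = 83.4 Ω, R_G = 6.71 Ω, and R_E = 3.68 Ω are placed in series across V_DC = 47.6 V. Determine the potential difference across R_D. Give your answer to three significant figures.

V ≈ 2.17 V

Total series resistance ΣR = 10.6 + 4.98 + 83.4 + 6.71 + 3.68 = 109.4 Ω.
Voltage divider: V = V_DC · (4.980 / 109.4) = 47.6 × 0.04553 = 2.167 V.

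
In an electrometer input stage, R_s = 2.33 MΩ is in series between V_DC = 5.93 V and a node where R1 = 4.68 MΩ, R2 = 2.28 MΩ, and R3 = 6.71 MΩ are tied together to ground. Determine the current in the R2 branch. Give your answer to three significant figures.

I ≈ 0.907 µA

Combine the parallel branches: R_p = (1/4.68 + 1/2.28 + 1/6.71)⁻¹ = 1.248 MΩ.
Node voltage V_A = V_DC · R_p/(R_s + R_p) = 5.93 × 0.3488 = 2.068 V.
Branch current I = V_A/R2 = 2.068/2.28 = 0.9072 µA.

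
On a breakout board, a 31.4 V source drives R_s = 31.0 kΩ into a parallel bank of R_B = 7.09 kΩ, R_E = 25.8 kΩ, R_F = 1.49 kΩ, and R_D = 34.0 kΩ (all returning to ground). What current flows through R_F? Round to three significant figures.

Combine the parallel branches: R_p = (1/7.09 + 1/25.8 + 1/1.49 + 1/34.0)⁻¹ = 1.136 kΩ.
V_A = 31.4 × 1.136/32.14 = 1.110 V.
Branch current I = V_A/R_F = 1.110/1.49 = 0.7449 mA.
(Equivalently: I_total = 0.9771 mA, then current-divider fraction G_k/ΣG = 0.7624.)

I ≈ 0.745 mA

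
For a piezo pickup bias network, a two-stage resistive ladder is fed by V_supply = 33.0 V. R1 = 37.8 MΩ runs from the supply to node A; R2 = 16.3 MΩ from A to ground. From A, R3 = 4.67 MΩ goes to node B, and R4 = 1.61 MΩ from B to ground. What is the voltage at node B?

Looking into the second stage from A: R3 + R4 = 6.280 MΩ appears in parallel with R2.
R2 ‖ (R3+R4) = 4.533 MΩ.
V_A = 33.0 × 4.533/(37.8 + 4.533) = 3.534 V.
V_B = V_A × 0.2564 = 0.9060 V.

V_B ≈ 0.906 V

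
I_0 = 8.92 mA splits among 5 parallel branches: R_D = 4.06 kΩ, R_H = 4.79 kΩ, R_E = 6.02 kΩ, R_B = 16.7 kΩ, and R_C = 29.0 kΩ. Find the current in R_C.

I ≈ 0.430 mA

Total conductance ΣG = 1/4.06 + 1/4.79 + 1/6.02 + 1/16.7 + 1/29.0 = 0.7155 (units of 1/kΩ).
Current divider: I(R_C) = I_0 · G_k/ΣG = 8.92 × (0.03448/0.7155) = 8.92 × 0.04819 = 0.4299 mA.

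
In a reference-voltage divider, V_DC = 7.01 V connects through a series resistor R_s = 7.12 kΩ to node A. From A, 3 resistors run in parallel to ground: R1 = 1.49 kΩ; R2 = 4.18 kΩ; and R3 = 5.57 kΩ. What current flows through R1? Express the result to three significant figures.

I ≈ 0.537 mA

Combine the parallel branches: R_p = (1/1.49 + 1/4.18 + 1/5.57)⁻¹ = 0.9175 kΩ.
Node voltage V_A = V_DC · R_p/(R_s + R_p) = 7.01 × 0.1142 = 0.8002 V.
I(R1) = V_A / R1 = 0.8002/1.49 = 0.5371 mA.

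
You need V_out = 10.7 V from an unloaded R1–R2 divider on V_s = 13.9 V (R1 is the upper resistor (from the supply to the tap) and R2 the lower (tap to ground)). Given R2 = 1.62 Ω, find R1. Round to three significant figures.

The divider ratio is R2/(R1+R2) = 10.7/13.9 = 0.7698.
R1 = R2·(1/k − 1) = 1.62 × 0.2991 = 0.4845 Ω.

R1 ≈ 0.484 Ω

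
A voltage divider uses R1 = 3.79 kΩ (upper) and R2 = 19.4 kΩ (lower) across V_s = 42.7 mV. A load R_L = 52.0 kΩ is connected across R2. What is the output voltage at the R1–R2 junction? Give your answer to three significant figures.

V_out ≈ 33.7 mV

The load sits in parallel with R2, giving an effective lower resistance R2' = R2·R_L/(R2+R_L) = 14.13 kΩ.
Now apply the divider: V_out = 42.7 × 0.7885 = 33.67 mV.
(Unloaded it would be 35.7 mV; the load pulls it down.)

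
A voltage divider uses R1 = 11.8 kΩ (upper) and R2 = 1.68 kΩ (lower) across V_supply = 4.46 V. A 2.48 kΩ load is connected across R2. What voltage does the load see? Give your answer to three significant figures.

R2 ‖ R_L = (1.68 × 2.48)/(1.68 + 2.48) = 1.002 kΩ.
Then V_out = V_supply · R2'/(R1 + R2') = 4.46 × 1.002/12.80 = 0.3489 V.
(Unloaded it would be 0.556 V; the load pulls it down.)

V_out ≈ 0.349 V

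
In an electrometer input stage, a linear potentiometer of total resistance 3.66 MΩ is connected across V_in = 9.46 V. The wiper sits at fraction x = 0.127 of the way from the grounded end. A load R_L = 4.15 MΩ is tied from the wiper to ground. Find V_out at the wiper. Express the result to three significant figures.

The pot divides into 3.195 MΩ above the wiper and 0.4648 MΩ below.
(x·R_p) ‖ R_L = 0.4180 MΩ.
V_out = 9.46 × 0.4180/(3.195 + 0.4180) = 1.094 V.
(Unloaded: V_out = x·V_in = 1.20 V.)

V_out ≈ 1.09 V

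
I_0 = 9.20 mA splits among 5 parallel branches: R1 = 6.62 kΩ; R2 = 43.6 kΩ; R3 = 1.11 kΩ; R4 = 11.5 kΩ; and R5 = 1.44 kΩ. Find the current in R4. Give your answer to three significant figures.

I ≈ 0.431 mA

ΣG = 1/6.62 + 1/43.6 + 1/1.11 + 1/11.5 + 1/1.44 = 1.856.
Current divider: I(R4) = I_0 · G_k/ΣG = 9.20 × (0.08696/1.856) = 9.20 × 0.04684 = 0.4310 mA.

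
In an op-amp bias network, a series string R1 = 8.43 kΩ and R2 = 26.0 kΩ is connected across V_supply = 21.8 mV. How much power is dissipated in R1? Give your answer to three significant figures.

The common current is I = 21.8/34.43 = 0.6332 µA.
P(R1) = I²·R1 = (0.6332)² × 8.43 = 3.380 nW.

P ≈ 3.38 nW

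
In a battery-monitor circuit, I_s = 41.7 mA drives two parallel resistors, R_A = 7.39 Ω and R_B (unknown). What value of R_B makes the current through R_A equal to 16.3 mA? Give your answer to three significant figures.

R_B ≈ 4.74 Ω

The fraction through R_A equals R_B/(R_A+R_B).
With f = 0.3909, R_B = R_A · f/(1−f) = 7.39 × 0.6417 = 4.742 Ω.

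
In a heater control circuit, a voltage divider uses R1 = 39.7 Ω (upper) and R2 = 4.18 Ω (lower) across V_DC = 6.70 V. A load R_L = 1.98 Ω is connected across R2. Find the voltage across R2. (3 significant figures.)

V_out ≈ 0.219 V

First combine the lower leg with the load: R2 ‖ R_L = 1.344 Ω.
Voltage divider with the loaded lower leg: V_out = 6.70 × 1.344/(39.7 + 1.344) = 6.70 × 0.03274 = 0.2193 V.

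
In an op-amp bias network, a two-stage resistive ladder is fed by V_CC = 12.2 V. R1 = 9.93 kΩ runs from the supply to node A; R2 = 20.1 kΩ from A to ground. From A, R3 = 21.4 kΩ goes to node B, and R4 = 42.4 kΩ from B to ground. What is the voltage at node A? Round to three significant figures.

The second stage (R3 + R4 = 63.80 kΩ) loads node A in parallel with R2.
Effective lower resistance at A: R2 ‖ 63.80 = 15.28 kΩ.
First divider: V_A = V_CC · 15.28/(9.93 + 15.28) = 7.395 V.

V_A ≈ 7.40 V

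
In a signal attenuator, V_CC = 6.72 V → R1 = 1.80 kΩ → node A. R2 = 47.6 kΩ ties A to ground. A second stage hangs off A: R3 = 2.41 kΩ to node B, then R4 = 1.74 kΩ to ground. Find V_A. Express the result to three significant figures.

V_A ≈ 4.57 V

The second stage (R3 + R4 = 4.150 kΩ) loads node A in parallel with R2.
Effective lower resistance at A: R2 ‖ 4.150 = 3.817 kΩ.
First divider: V_A = V_CC · 3.817/(1.80 + 3.817) = 4.567 V.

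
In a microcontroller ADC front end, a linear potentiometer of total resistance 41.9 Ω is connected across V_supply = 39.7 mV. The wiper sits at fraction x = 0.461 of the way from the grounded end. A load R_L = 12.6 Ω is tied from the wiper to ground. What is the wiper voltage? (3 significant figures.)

V_out ≈ 10.0 mV

The pot divides into 22.58 Ω above the wiper and 19.32 Ω below.
(x·R_p) ‖ R_L = 7.626 Ω.
V_out = 39.7 × 7.626/(22.58 + 7.626) = 10.02 mV.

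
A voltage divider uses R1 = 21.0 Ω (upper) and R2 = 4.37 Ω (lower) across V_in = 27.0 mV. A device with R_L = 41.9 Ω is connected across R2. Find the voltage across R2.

R2 ‖ R_L = (4.37 × 41.9)/(4.37 + 41.9) = 3.957 Ω.
Voltage divider with the loaded lower leg: V_out = 27.0 × 3.957/(21.0 + 3.957) = 27.0 × 0.1586 = 4.281 mV.

V_out ≈ 4.28 mV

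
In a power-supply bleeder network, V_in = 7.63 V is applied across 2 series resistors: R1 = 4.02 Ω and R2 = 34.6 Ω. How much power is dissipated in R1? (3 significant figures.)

P ≈ 0.157 W

ΣR = 38.62 Ω → I = 7.63/38.62 = 0.1976 A.
P(R1) = I²·R1 = (0.1976)² × 4.02 = 0.1569 W.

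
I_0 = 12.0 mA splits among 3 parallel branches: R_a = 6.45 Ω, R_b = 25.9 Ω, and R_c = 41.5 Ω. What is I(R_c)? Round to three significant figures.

I ≈ 1.33 mA

Conductances: ΣG = 1/6.45 + 1/25.9 + 1/41.5 = 0.2177 (1/Ω).
R_c takes the fraction G_k/ΣG = 0.02410/0.2177 = 0.1107, so I = 12.0 × 0.1107 = 1.328 mA.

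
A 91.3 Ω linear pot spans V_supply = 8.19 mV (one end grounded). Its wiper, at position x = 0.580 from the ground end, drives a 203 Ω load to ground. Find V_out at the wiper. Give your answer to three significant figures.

Lower segment x·R_p = 52.95 Ω; upper segment (1−x)·R_p = 38.35 Ω.
(x·R_p) ‖ R_L = 42.00 Ω.
V_out = 8.19 × 42.00/(38.35 + 42.00) = 4.281 mV.

V_out ≈ 4.28 mV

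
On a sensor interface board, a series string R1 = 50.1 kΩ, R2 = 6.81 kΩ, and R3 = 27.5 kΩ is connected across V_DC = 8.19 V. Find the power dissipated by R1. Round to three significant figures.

The common current is I = 8.19/84.41 = 0.09703 mA.
V(R1) = I·R = 4.861 V; P = V·I = 4.861 × 0.09703 = 0.4716 mW.

P ≈ 0.472 mW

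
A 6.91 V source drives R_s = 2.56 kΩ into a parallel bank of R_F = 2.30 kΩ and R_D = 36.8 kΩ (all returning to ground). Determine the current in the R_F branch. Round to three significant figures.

I ≈ 1.38 mA

Combine the parallel branches: R_p = (1/2.30 + 1/36.8)⁻¹ = 2.165 kΩ.
V_A = 6.91 × 2.165/4.725 = 3.166 V.
I(R_F) = V_A / R_F = 3.166/2.30 = 1.376 mA.
(Equivalently: I_total = 1.463 mA, then current-divider fraction G_k/ΣG = 0.9412.)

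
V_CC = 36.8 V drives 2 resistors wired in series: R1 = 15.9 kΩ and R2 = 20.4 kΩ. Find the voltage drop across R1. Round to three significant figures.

V ≈ 16.1 V

Total series resistance ΣR = 15.9 + 20.4 = 36.30 kΩ.
By the voltage-divider rule, V = 36.8 × 15.90/36.30 = 16.12 V.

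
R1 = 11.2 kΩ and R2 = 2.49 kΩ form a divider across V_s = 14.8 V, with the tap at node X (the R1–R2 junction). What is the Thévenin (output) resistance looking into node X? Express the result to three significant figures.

With V_s suppressed (replaced by a short), R_th = R1 ‖ R2 = (11.20 × 2.49)/(11.20 + 2.49) = 2.037 kΩ.

R_th ≈ 2.04 kΩ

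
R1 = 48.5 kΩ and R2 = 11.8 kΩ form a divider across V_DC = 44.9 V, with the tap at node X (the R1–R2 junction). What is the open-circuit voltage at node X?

V_th ≈ 8.79 V

V_th is the unloaded tap voltage: V_DC · R2/(R1+R2) = 44.9 × 0.1957 = 8.786 V.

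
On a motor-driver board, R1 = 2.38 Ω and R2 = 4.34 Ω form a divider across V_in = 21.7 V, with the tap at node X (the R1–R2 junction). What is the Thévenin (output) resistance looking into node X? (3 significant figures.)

R_th ≈ 1.54 Ω

Zeroing V_in shorts the top of R1 to ground, so R_th = R1 ‖ R2 = 1.537 Ω.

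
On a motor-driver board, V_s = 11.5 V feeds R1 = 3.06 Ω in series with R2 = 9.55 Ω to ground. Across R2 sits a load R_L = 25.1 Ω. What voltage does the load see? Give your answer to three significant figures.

First combine the lower leg with the load: R2 ‖ R_L = 6.918 Ω.
Voltage divider with the loaded lower leg: V_out = 11.5 × 6.918/(3.06 + 6.918) = 11.5 × 0.6933 = 7.973 V.

V_out ≈ 7.97 V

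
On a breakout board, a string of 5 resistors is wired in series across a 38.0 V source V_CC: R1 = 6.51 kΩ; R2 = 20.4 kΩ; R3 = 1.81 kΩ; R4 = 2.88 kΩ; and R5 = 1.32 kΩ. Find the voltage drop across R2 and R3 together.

Total series resistance ΣR = 6.51 + 20.4 + 1.81 + 2.88 + 1.32 = 32.92 kΩ.
R_{R2..R3} = 20.4 + 1.81 = 22.21 kΩ.
By the voltage-divider rule, V = 38.0 × 22.21/32.92 = 25.64 V.

V ≈ 25.6 V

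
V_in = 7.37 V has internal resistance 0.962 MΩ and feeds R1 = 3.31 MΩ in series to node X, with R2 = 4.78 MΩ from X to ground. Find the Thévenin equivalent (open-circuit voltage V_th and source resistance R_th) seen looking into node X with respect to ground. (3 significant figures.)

V_th ≈ 3.89 V, R_th ≈ 2.26 MΩ

R1' = 0.962 + 3.31 = 4.272 MΩ (source resistance + R1).
Open-circuit (no load on X): V_th = V_in · R2/(R1' + R2) = 7.37 × 4.78/(4.272 + 4.78) = 3.892 V.
Zeroing V_in shorts the top of R1' to ground, so R_th = R1' ‖ R2 = 2.256 MΩ.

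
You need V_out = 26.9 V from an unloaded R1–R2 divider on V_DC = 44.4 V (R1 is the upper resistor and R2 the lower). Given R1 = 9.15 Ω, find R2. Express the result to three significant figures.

R2 ≈ 14.1 Ω

The divider ratio is R2/(R1+R2) = 26.9/44.4 = 0.6059.
Rearranging, R2 = R1·k/(1−k) = 9.15 × 1.537 = 14.06 Ω.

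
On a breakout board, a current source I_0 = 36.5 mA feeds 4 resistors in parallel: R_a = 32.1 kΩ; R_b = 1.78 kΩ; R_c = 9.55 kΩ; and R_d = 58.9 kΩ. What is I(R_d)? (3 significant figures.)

Total conductance ΣG = 1/32.1 + 1/1.78 + 1/9.55 + 1/58.9 = 0.7146 (units of 1/kΩ).
By the current-divider rule, I = I_0 · G_k/ΣG = 36.5 × 0.02376 = 0.8671 mA.

I ≈ 0.867 mA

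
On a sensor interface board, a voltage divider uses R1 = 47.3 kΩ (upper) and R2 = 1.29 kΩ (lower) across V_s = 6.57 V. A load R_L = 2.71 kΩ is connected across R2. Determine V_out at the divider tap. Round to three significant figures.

R2 ‖ R_L = (1.29 × 2.71)/(1.29 + 2.71) = 0.8740 kΩ.
Now apply the divider: V_out = 6.57 × 0.01814 = 0.1192 V.

V_out ≈ 0.119 V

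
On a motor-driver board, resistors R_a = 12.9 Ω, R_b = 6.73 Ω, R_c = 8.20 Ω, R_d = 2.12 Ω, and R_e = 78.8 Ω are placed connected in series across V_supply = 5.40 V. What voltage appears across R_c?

Total series resistance ΣR = 12.9 + 6.73 + 8.20 + 2.12 + 78.8 = 108.8 Ω.
By the voltage-divider rule, V = 5.40 × 8.200/108.8 = 0.4072 V.

V ≈ 0.407 V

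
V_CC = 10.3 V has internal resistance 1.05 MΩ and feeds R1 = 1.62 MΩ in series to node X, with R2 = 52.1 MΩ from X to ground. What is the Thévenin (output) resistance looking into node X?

R_th ≈ 2.54 MΩ

R1' = 1.05 + 1.62 = 2.670 MΩ (source resistance + R1).
With V_CC suppressed (replaced by a short), R_th = R1' ‖ R2 = (2.670 × 52.1)/(2.670 + 52.1) = 2.540 MΩ.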